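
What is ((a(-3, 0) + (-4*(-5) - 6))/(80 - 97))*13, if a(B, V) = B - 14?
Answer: 39/17 ≈ 2.2941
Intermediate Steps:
a(B, V) = -14 + B
((a(-3, 0) + (-4*(-5) - 6))/(80 - 97))*13 = (((-14 - 3) + (-4*(-5) - 6))/(80 - 97))*13 = ((-17 + (20 - 6))/(-17))*13 = ((-17 + 14)*(-1/17))*13 = -3*(-1/17)*13 = (3/17)*13 = 39/17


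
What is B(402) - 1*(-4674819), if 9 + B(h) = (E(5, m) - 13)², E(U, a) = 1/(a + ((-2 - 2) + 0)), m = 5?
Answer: 4674954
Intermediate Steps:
E(U, a) = 1/(-4 + a) (E(U, a) = 1/(a + (-4 + 0)) = 1/(a - 4) = 1/(-4 + a))
B(h) = 135 (B(h) = -9 + (1/(-4 + 5) - 13)² = -9 + (1/1 - 13)² = -9 + (1 - 13)² = -9 + (-12)² = -9 + 144 = 135)
B(402) - 1*(-4674819) = 135 - 1*(-4674819) = 135 + 4674819 = 4674954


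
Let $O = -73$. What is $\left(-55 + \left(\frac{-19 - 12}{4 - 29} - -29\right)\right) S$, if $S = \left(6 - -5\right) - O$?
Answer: $- \frac{51996}{25} \approx -2079.8$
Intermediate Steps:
$S = 84$ ($S = \left(6 - -5\right) - -73 = \left(6 + 5\right) + 73 = 11 + 73 = 84$)
$\left(-55 + \left(\frac{-19 - 12}{4 - 29} - -29\right)\right) S = \left(-55 + \left(\frac{-19 - 12}{4 - 29} - -29\right)\right) 84 = \left(-55 + \left(- \frac{31}{-25} + 29\right)\right) 84 = \left(-55 + \left(\left(-31\right) \left(- \frac{1}{25}\right) + 29\right)\right) 84 = \left(-55 + \left(\frac{31}{25} + 29\right)\right) 84 = \left(-55 + \frac{756}{25}\right) 84 = \left(- \frac{619}{25}\right) 84 = - \frac{51996}{25}$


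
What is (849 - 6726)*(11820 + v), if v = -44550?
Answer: 192354210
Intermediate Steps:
(849 - 6726)*(11820 + v) = (849 - 6726)*(11820 - 44550) = -5877*(-32730) = 192354210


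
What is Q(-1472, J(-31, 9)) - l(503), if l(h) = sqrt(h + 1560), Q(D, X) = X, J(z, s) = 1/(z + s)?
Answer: -1/22 - sqrt(2063) ≈ -45.466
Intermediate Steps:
J(z, s) = 1/(s + z)
l(h) = sqrt(1560 + h)
Q(-1472, J(-31, 9)) - l(503) = 1/(9 - 31) - sqrt(1560 + 503) = 1/(-22) - sqrt(2063) = -1/22 - sqrt(2063)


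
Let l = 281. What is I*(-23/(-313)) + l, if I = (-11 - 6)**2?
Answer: 94600/313 ≈ 302.24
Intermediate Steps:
I = 289 (I = (-17)**2 = 289)
I*(-23/(-313)) + l = 289*(-23/(-313)) + 281 = 289*(-23*(-1/313)) + 281 = 289*(23/313) + 281 = 6647/313 + 281 = 94600/313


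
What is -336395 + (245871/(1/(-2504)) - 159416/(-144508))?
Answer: -22254137271279/36127 ≈ -6.1600e+8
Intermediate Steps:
-336395 + (245871/(1/(-2504)) - 159416/(-144508)) = -336395 + (245871/(-1/2504) - 159416*(-1/144508)) = -336395 + (245871*(-2504) + 39854/36127) = -336395 + (-615660984 + 39854/36127) = -336395 - 22241984329114/36127 = -22254137271279/36127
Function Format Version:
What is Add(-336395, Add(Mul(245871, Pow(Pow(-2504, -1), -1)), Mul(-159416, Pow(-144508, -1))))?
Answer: Rational(-22254137271279, 36127) ≈ -6.1600e+8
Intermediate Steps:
Add(-336395, Add(Mul(245871, Pow(Pow(-2504, -1), -1)), Mul(-159416, Pow(-144508, -1)))) = Add(-336395, Add(Mul(245871, Pow(Rational(-1, 2504), -1)), Mul(-159416, Rational(-1, 144508)))) = Add(-336395, Add(Mul(245871, -2504), Rational(39854, 36127))) = Add(-336395, Add(-615660984, Rational(39854, 36127))) = Add(-336395, Rational(-22241984329114, 36127)) = Rational(-22254137271279, 36127)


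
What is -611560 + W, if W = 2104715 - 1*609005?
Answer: 884150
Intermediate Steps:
W = 1495710 (W = 2104715 - 609005 = 1495710)
-611560 + W = -611560 + 1495710 = 884150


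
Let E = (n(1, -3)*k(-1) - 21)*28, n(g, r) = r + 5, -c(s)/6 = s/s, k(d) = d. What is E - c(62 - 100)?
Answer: -638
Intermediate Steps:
c(s) = -6 (c(s) = -6*s/s = -6*1 = -6)
n(g, r) = 5 + r
E = -644 (E = ((5 - 3)*(-1) - 21)*28 = (2*(-1) - 21)*28 = (-2 - 21)*28 = -23*28 = -644)
E - c(62 - 100) = -644 - 1*(-6) = -644 + 6 = -638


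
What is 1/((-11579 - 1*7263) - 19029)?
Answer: -1/37871 ≈ -2.6405e-5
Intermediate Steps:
1/((-11579 - 1*7263) - 19029) = 1/((-11579 - 7263) - 19029) = 1/(-18842 - 19029) = 1/(-37871) = -1/37871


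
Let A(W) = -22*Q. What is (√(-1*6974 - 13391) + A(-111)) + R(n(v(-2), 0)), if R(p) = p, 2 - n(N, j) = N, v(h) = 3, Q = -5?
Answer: 109 + I*√20365 ≈ 109.0 + 142.71*I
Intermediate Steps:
n(N, j) = 2 - N
A(W) = 110 (A(W) = -22*(-5) = 110)
(√(-1*6974 - 13391) + A(-111)) + R(n(v(-2), 0)) = (√(-1*6974 - 13391) + 110) + (2 - 1*3) = (√(-6974 - 13391) + 110) + (2 - 3) = (√(-20365) + 110) - 1 = (I*√20365 + 110) - 1 = (110 + I*√20365) - 1 = 109 + I*√20365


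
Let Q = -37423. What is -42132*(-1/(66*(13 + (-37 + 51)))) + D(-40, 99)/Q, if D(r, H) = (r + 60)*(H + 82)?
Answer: 261709166/11114631 ≈ 23.546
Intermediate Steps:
D(r, H) = (60 + r)*(82 + H)
-42132*(-1/(66*(13 + (-37 + 51)))) + D(-40, 99)/Q = -42132*(-1/(66*(13 + (-37 + 51)))) + (4920 + 60*99 + 82*(-40) + 99*(-40))/(-37423) = -42132*(-1/(66*(13 + 14))) + (4920 + 5940 - 3280 - 3960)*(-1/37423) = -42132/(27*(-66)) + 3620*(-1/37423) = -42132/(-1782) - 3620/37423 = -42132*(-1/1782) - 3620/37423 = 7022/297 - 3620/37423 = 261709166/11114631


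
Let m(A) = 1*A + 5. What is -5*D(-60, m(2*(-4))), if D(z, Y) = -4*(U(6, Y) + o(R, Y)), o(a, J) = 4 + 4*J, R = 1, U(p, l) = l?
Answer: -220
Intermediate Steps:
m(A) = 5 + A (m(A) = A + 5 = 5 + A)
D(z, Y) = -16 - 20*Y (D(z, Y) = -4*(Y + (4 + 4*Y)) = -4*(4 + 5*Y) = -16 - 20*Y)
-5*D(-60, m(2*(-4))) = -5*(-16 - 20*(5 + 2*(-4))) = -5*(-16 - 20*(5 - 8)) = -5*(-16 - 20*(-3)) = -5*(-16 + 60) = -5*44 = -220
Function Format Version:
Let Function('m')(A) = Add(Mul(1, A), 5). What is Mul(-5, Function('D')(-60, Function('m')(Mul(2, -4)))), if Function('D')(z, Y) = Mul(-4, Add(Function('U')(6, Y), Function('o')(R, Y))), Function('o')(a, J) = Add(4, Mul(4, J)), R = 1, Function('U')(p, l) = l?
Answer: -220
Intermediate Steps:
Function('m')(A) = Add(5, A) (Function('m')(A) = Add(A, 5) = Add(5, A))
Function('D')(z, Y) = Add(-16, Mul(-20, Y)) (Function('D')(z, Y) = Mul(-4, Add(Y, Add(4, Mul(4, Y)))) = Mul(-4, Add(4, Mul(5, Y))) = Add(-16, Mul(-20, Y)))
Mul(-5, Function('D')(-60, Function('m')(Mul(2, -4)))) = Mul(-5, Add(-16, Mul(-20, Add(5, Mul(2, -4))))) = Mul(-5, Add(-16, Mul(-20, Add(5, -8)))) = Mul(-5, Add(-16, Mul(-20, -3))) = Mul(-5, Add(-16, 60)) = Mul(-5, 44) = -220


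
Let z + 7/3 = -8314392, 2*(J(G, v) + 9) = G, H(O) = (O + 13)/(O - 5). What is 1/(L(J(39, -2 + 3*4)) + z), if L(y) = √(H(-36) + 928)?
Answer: -3068011509/25508657504688410 - 9*√1560911/25508657504688410 ≈ -1.2027e-7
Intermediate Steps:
H(O) = (13 + O)/(-5 + O)
J(G, v) = -9 + G/2
L(y) = √1560911/41 (L(y) = √((13 - 36)/(-5 - 36) + 928) = √(-23/(-41) + 928) = √(-1/41*(-23) + 928) = √(23/41 + 928) = √(38071/41) = √1560911/41)
z = -24943183/3 (z = -7/3 - 8314392 = -24943183/3 ≈ -8.3144e+6)
1/(L(J(39, -2 + 3*4)) + z) = 1/(√1560911/41 - 24943183/3) = 1/(-24943183/3 + √1560911/41)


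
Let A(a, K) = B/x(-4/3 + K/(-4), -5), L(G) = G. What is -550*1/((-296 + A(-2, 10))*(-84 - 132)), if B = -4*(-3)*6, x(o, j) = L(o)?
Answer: -1265/156384 ≈ -0.0080891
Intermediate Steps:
x(o, j) = o
B = 72 (B = 12*6 = 72)
A(a, K) = 72/(-4/3 - K/4) (A(a, K) = 72/(-4/3 + K/(-4)) = 72/(-4*1/3 + K*(-1/4)) = 72/(-4/3 - K/4))
-550*1/((-296 + A(-2, 10))*(-84 - 132)) = -550*1/((-296 - 864/(16 + 3*10))*(-84 - 132)) = -550*(-1/(216*(-296 - 864/(16 + 30)))) = -550*(-1/(216*(-296 - 864/46))) = -550*(-1/(216*(-296 - 864*1/46))) = -550*(-1/(216*(-296 - 432/23))) = -550/((-7240/23*(-216))) = -550/1563840/23 = -550*23/1563840 = -1265/156384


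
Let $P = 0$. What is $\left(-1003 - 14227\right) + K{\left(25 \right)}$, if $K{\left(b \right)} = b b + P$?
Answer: $-14605$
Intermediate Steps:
$K{\left(b \right)} = b^{2}$ ($K{\left(b \right)} = b b + 0 = b^{2} + 0 = b^{2}$)
$\left(-1003 - 14227\right) + K{\left(25 \right)} = \left(-1003 - 14227\right) + 25^{2} = -15230 + 625 = -14605$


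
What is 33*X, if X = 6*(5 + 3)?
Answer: 1584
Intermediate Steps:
X = 48 (X = 6*8 = 48)
33*X = 33*48 = 1584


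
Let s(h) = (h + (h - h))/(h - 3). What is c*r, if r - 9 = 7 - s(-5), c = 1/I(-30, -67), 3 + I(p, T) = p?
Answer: -41/88 ≈ -0.46591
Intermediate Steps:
I(p, T) = -3 + p
s(h) = h/(-3 + h) (s(h) = (h + 0)/(-3 + h) = h/(-3 + h))
c = -1/33 (c = 1/(-3 - 30) = 1/(-33) = -1/33 ≈ -0.030303)
r = 123/8 (r = 9 + (7 - (-5)/(-3 - 5)) = 9 + (7 - (-5)/(-8)) = 9 + (7 - (-5)*(-1)/8) = 9 + (7 - 1*5/8) = 9 + (7 - 5/8) = 9 + 51/8 = 123/8 ≈ 15.375)
c*r = -1/33*123/8 = -41/88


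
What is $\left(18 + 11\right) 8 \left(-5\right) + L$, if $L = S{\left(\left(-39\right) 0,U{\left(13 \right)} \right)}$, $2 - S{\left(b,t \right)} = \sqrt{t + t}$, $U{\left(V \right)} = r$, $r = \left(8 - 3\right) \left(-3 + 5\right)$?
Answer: $-1158 - 2 \sqrt{5} \approx -1162.5$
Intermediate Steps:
$r = 10$ ($r = 5 \cdot 2 = 10$)
$U{\left(V \right)} = 10$
$S{\left(b,t \right)} = 2 - \sqrt{2} \sqrt{t}$ ($S{\left(b,t \right)} = 2 - \sqrt{t + t} = 2 - \sqrt{2 t} = 2 - \sqrt{2} \sqrt{t}$)
$L = 2 - 2 \sqrt{5}$ ($L = 2 - \sqrt{2} \sqrt{10} = 2 - 2 \sqrt{5} \approx -2.4721$)
$\left(18 + 11\right) 8 \left(-5\right) + L = \left(18 + 11\right) 8 \left(-5\right) + \left(2 - 2 \sqrt{5}\right) = 29 \cdot 8 \left(-5\right) + \left(2 - 2 \sqrt{5}\right) = 232 \left(-5\right) + \left(2 - 2 \sqrt{5}\right) = -1160 + \left(2 - 2 \sqrt{5}\right) = -1158 - 2 \sqrt{5}$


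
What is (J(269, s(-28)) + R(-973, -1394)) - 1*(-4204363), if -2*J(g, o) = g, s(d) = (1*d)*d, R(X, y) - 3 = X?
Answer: 8406517/2 ≈ 4.2033e+6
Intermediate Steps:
R(X, y) = 3 + X
s(d) = d**2 (s(d) = d*d = d**2)
J(g, o) = -g/2
(J(269, s(-28)) + R(-973, -1394)) - 1*(-4204363) = (-1/2*269 + (3 - 973)) - 1*(-4204363) = (-269/2 - 970) + 4204363 = -2209/2 + 4204363 = 8406517/2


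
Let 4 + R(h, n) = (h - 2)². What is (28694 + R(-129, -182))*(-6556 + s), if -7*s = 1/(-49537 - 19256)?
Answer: -144753824125105/481551 ≈ -3.0060e+8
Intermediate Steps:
R(h, n) = -4 + (-2 + h)² (R(h, n) = -4 + (h - 2)² = -4 + (-2 + h)²)
s = 1/481551 (s = -1/(7*(-49537 - 19256)) = -⅐/(-68793) = -⅐*(-1/68793) = 1/481551 ≈ 2.0766e-6)
(28694 + R(-129, -182))*(-6556 + s) = (28694 - 129*(-4 - 129))*(-6556 + 1/481551) = (28694 - 129*(-133))*(-3157048355/481551) = (28694 + 17157)*(-3157048355/481551) = 45851*(-3157048355/481551) = -144753824125105/481551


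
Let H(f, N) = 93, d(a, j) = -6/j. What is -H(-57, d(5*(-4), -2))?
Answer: -93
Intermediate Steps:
-H(-57, d(5*(-4), -2)) = -1*93 = -93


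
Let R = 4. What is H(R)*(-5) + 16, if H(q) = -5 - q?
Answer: 61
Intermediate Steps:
H(R)*(-5) + 16 = (-5 - 1*4)*(-5) + 16 = (-5 - 4)*(-5) + 16 = -9*(-5) + 16 = 45 + 16 = 61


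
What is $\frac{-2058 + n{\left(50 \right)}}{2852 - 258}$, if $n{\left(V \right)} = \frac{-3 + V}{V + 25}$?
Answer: $- \frac{154303}{194550} \approx -0.79313$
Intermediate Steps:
$n{\left(V \right)} = \frac{-3 + V}{25 + V}$
$\frac{-2058 + n{\left(50 \right)}}{2852 - 258} = \frac{-2058 + \frac{-3 + 50}{25 + 50}}{2852 - 258} = \frac{-2058 + \frac{1}{75} \cdot 47}{2594} = \left(-2058 + \frac{1}{75} \cdot 47\right) \frac{1}{2594} = \left(-2058 + \frac{47}{75}\right) \frac{1}{2594} = \left(- \frac{154303}{75}\right) \frac{1}{2594} = - \frac{154303}{194550}$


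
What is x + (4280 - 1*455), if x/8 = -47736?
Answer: -378063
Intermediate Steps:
x = -381888 (x = 8*(-47736) = -381888)
x + (4280 - 1*455) = -381888 + (4280 - 1*455) = -381888 + (4280 - 455) = -381888 + 3825 = -378063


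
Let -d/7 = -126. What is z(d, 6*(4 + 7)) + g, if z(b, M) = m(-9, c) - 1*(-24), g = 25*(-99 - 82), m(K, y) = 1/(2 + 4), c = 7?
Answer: -27005/6 ≈ -4500.8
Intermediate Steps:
d = 882 (d = -7*(-126) = 882)
m(K, y) = ⅙ (m(K, y) = 1/6 = ⅙)
g = -4525 (g = 25*(-181) = -4525)
z(b, M) = 145/6 (z(b, M) = ⅙ - 1*(-24) = ⅙ + 24 = 145/6)
z(d, 6*(4 + 7)) + g = 145/6 - 4525 = -27005/6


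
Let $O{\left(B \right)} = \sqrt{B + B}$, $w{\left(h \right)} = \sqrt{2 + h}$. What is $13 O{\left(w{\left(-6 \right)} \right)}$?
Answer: $13 \sqrt{2} \left(1 + i\right) \approx 18.385 + 18.385 i$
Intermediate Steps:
$O{\left(B \right)} = \sqrt{2} \sqrt{B}$ ($O{\left(B \right)} = \sqrt{2 B} = \sqrt{2} \sqrt{B}$)
$13 O{\left(w{\left(-6 \right)} \right)} = 13 \sqrt{2} \sqrt{\sqrt{2 - 6}} = 13 \sqrt{2} \sqrt{\sqrt{-4}} = 13 \sqrt{2} \sqrt{2 i} = 13 \sqrt{2} \left(1 + i\right)$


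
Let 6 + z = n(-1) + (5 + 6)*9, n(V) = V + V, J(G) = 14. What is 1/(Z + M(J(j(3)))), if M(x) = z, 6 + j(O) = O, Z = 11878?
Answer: 1/11969 ≈ 8.3549e-5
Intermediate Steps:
j(O) = -6 + O
n(V) = 2*V
z = 91 (z = -6 + (2*(-1) + (5 + 6)*9) = -6 + (-2 + 11*9) = -6 + (-2 + 99) = -6 + 97 = 91)
M(x) = 91
1/(Z + M(J(j(3)))) = 1/(11878 + 91) = 1/11969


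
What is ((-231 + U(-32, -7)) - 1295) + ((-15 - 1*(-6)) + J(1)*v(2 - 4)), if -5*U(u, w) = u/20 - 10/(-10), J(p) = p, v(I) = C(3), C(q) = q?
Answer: -38297/25 ≈ -1531.9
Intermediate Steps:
v(I) = 3
U(u, w) = -1/5 - u/100 (U(u, w) = -(u/20 - 10/(-10))/5 = -(u*(1/20) - 10*(-1/10))/5 = -(u/20 + 1)/5 = -(1 + u/20)/5 = -1/5 - u/100)
((-231 + U(-32, -7)) - 1295) + ((-15 - 1*(-6)) + J(1)*v(2 - 4)) = ((-231 + (-1/5 - 1/100*(-32))) - 1295) + ((-15 - 1*(-6)) + 1*3) = ((-231 + (-1/5 + 8/25)) - 1295) + ((-15 + 6) + 3) = ((-231 + 3/25) - 1295) + (-9 + 3) = (-5772/25 - 1295) - 6 = -38147/25 - 6 = -38297/25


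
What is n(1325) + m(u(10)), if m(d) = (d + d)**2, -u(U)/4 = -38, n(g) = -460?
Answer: 91956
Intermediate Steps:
u(U) = 152 (u(U) = -4*(-38) = 152)
m(d) = 4*d**2 (m(d) = (2*d)**2 = 4*d**2)
n(1325) + m(u(10)) = -460 + 4*152**2 = -460 + 4*23104 = -460 + 92416 = 91956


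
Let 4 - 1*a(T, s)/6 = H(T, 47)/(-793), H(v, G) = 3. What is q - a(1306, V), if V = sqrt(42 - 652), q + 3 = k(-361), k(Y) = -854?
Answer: -698651/793 ≈ -881.02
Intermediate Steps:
q = -857 (q = -3 - 854 = -857)
V = I*sqrt(610) (V = sqrt(-610) = I*sqrt(610) ≈ 24.698*I)
a(T, s) = 19050/793 (a(T, s) = 24 - 18/(-793) = 24 - 18*(-1)/793 = 24 - 6*(-3/793) = 24 + 18/793 = 19050/793)
q - a(1306, V) = -857 - 1*19050/793 = -857 - 19050/793 = -698651/793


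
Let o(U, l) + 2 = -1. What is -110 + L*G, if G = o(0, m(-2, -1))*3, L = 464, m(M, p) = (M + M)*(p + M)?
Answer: -4286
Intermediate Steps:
m(M, p) = 2*M*(M + p) (m(M, p) = (2*M)*(M + p) = 2*M*(M + p))
o(U, l) = -3 (o(U, l) = -2 - 1 = -3)
G = -9 (G = -3*3 = -9)
-110 + L*G = -110 + 464*(-9) = -110 - 4176 = -4286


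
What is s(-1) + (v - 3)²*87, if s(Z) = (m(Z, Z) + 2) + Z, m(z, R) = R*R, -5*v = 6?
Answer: 38417/25 ≈ 1536.7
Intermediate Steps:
v = -6/5 (v = -⅕*6 = -6/5 ≈ -1.2000)
m(z, R) = R²
s(Z) = 2 + Z + Z² (s(Z) = (Z² + 2) + Z = (2 + Z²) + Z = 2 + Z + Z²)
s(-1) + (v - 3)²*87 = (2 - 1 + (-1)²) + (-6/5 - 3)²*87 = (2 - 1 + 1) + (-21/5)²*87 = 2 + (441/25)*87 = 2 + 38367/25 = 38417/25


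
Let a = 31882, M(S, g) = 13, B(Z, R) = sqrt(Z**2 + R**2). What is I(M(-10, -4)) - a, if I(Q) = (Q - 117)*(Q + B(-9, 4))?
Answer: -33234 - 104*sqrt(97) ≈ -34258.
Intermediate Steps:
B(Z, R) = sqrt(R**2 + Z**2)
I(Q) = (-117 + Q)*(Q + sqrt(97)) (I(Q) = (Q - 117)*(Q + sqrt(4**2 + (-9)**2)) = (-117 + Q)*(Q + sqrt(16 + 81)) = (-117 + Q)*(Q + sqrt(97)))
I(M(-10, -4)) - a = (13**2 - 117*13 - 117*sqrt(97) + 13*sqrt(97)) - 1*31882 = (169 - 1521 - 117*sqrt(97) + 13*sqrt(97)) - 31882 = (-1352 - 104*sqrt(97)) - 31882 = -33234 - 104*sqrt(97)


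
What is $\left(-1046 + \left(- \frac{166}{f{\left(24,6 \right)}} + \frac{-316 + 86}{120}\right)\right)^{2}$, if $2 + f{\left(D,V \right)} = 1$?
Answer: $\frac{111999889}{144} \approx 7.7778 \cdot 10^{5}$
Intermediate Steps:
$f{\left(D,V \right)} = -1$ ($f{\left(D,V \right)} = -2 + 1 = -1$)
$\left(-1046 + \left(- \frac{166}{f{\left(24,6 \right)}} + \frac{-316 + 86}{120}\right)\right)^{2} = \left(-1046 + \left(- \frac{166}{-1} + \frac{-316 + 86}{120}\right)\right)^{2} = \left(-1046 - - \frac{1969}{12}\right)^{2} = \left(-1046 + \left(166 - \frac{23}{12}\right)\right)^{2} = \left(-1046 + \frac{1969}{12}\right)^{2} = \left(- \frac{10583}{12}\right)^{2} = \frac{111999889}{144}$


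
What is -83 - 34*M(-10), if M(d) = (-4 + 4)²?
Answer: -83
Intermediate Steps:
M(d) = 0 (M(d) = 0² = 0)
-83 - 34*M(-10) = -83 - 34*0 = -83 + 0 = -83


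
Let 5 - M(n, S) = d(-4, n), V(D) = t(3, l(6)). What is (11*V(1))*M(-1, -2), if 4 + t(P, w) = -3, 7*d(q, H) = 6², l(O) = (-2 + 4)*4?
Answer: 11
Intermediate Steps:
l(O) = 8 (l(O) = 2*4 = 8)
d(q, H) = 36/7 (d(q, H) = (⅐)*6² = (⅐)*36 = 36/7)
t(P, w) = -7 (t(P, w) = -4 - 3 = -7)
V(D) = -7
M(n, S) = -⅐ (M(n, S) = 5 - 1*36/7 = 5 - 36/7 = -⅐)
(11*V(1))*M(-1, -2) = (11*(-7))*(-⅐) = -77*(-⅐) = 11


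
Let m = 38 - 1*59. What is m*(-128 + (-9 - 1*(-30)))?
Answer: 2247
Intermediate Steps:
m = -21 (m = 38 - 59 = -21)
m*(-128 + (-9 - 1*(-30))) = -21*(-128 + (-9 - 1*(-30))) = -21*(-128 + (-9 + 30)) = -21*(-128 + 21) = -21*(-107) = 2247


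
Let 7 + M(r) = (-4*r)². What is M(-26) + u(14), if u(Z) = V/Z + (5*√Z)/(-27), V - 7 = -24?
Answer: 151309/14 - 5*√14/27 ≈ 10807.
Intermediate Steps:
V = -17 (V = 7 - 24 = -17)
u(Z) = -17/Z - 5*√Z/27 (u(Z) = -17/Z + (5*√Z)/(-27) = -17/Z + (5*√Z)*(-1/27) = -17/Z - 5*√Z/27)
M(r) = -7 + 16*r² (M(r) = -7 + (-4*r)² = -7 + 16*r²)
M(-26) + u(14) = (-7 + 16*(-26)²) + (1/27)*(-459 - 70*√14)/14 = (-7 + 16*676) + (1/27)*(1/14)*(-459 - 70*√14) = (-7 + 10816) + (1/27)*(1/14)*(-459 - 70*√14) = 10809 + (-17/14 - 5*√14/27) = 151309/14 - 5*√14/27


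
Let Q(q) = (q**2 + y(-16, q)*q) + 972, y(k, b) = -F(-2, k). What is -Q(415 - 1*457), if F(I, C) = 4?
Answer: -2904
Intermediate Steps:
y(k, b) = -4 (y(k, b) = -1*4 = -4)
Q(q) = 972 + q**2 - 4*q (Q(q) = (q**2 - 4*q) + 972 = 972 + q**2 - 4*q)
-Q(415 - 1*457) = -(972 + (415 - 1*457)**2 - 4*(415 - 1*457)) = -(972 + (415 - 457)**2 - 4*(415 - 457)) = -(972 + (-42)**2 - 4*(-42)) = -(972 + 1764 + 168) = -1*2904 = -2904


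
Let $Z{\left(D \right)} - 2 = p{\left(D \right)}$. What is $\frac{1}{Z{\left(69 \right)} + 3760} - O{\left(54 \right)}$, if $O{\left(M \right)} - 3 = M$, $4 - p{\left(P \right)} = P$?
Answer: $- \frac{210728}{3697} \approx -57.0$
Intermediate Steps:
$p{\left(P \right)} = 4 - P$
$Z{\left(D \right)} = 6 - D$ ($Z{\left(D \right)} = 2 - \left(-4 + D\right) = 6 - D$)
$O{\left(M \right)} = 3 + M$
$\frac{1}{Z{\left(69 \right)} + 3760} - O{\left(54 \right)} = \frac{1}{\left(6 - 69\right) + 3760} - \left(3 + 54\right) = \frac{1}{\left(6 - 69\right) + 3760} - 57 = \frac{1}{-63 + 3760} - 57 = \frac{1}{3697} - 57 = - \frac{210728}{3697}$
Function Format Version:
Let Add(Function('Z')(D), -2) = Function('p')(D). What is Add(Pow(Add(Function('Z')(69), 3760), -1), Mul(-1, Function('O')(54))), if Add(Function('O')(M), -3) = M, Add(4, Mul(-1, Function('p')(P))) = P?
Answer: Rational(-210728, 3697) ≈ -57.000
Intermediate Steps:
Function('p')(P) = Add(4, Mul(-1, P))
Function('Z')(D) = Add(6, Mul(-1, D)) (Function('Z')(D) = Add(2, Add(4, Mul(-1, D))) = Add(6, Mul(-1, D)))
Function('O')(M) = Add(3, M)
Add(Pow(Add(Function('Z')(69), 3760), -1), Mul(-1, Function('O')(54))) = Add(Pow(Add(Add(6, Mul(-1, 69)), 3760), -1), Mul(-1, Add(3, 54))) = Add(Pow(Add(Add(6, -69), 3760), -1), Mul(-1, 57)) = Add(Pow(Add(-63, 3760), -1), -57) = Add(Pow(3697, -1), -57) = Add(Rational(1, 3697), -57) = Rational(-210728, 3697)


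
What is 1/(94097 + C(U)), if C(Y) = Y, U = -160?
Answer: 1/93937 ≈ 1.0645e-5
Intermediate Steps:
1/(94097 + C(U)) = 1/(94097 - 160) = 1/93937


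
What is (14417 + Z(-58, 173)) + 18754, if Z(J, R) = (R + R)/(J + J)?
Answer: 1923745/58 ≈ 33168.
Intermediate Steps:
Z(J, R) = R/J (Z(J, R) = (2*R)/((2*J)) = (2*R)*(1/(2*J)) = R/J)
(14417 + Z(-58, 173)) + 18754 = (14417 + 173/(-58)) + 18754 = (14417 + 173*(-1/58)) + 18754 = (14417 - 173/58) + 18754 = 836013/58 + 18754 = 1923745/58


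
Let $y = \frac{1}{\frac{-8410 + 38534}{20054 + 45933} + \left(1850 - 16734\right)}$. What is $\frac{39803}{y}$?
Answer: $- \frac{39091337644352}{65987} \approx -5.9241 \cdot 10^{8}$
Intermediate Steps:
$y = - \frac{65987}{982120384}$ ($y = \frac{1}{\frac{30124}{65987} + \left(1850 - 16734\right)} = \frac{1}{30124 \cdot \frac{1}{65987} - 14884} = \frac{1}{\frac{30124}{65987} - 14884} = \frac{1}{- \frac{982120384}{65987}} = - \frac{65987}{982120384} \approx -6.7188 \cdot 10^{-5}$)
$\frac{39803}{y} = \frac{39803}{- \frac{65987}{982120384}} = 39803 \left(- \frac{982120384}{65987}\right) = - \frac{39091337644352}{65987}$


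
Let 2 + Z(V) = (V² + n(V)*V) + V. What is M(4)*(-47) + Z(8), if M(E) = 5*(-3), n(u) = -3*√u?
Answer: 775 - 48*√2 ≈ 707.12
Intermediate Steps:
M(E) = -15
Z(V) = -2 + V + V² - 3*V^(3/2) (Z(V) = -2 + ((V² + (-3*√V)*V) + V) = -2 + ((V² - 3*V^(3/2)) + V) = -2 + (V + V² - 3*V^(3/2)) = -2 + V + V² - 3*V^(3/2))
M(4)*(-47) + Z(8) = -15*(-47) + (-2 + 8 + 8² - 48*√2) = 705 + (-2 + 8 + 64 - 48*√2) = 705 + (70 - 48*√2) = 775 - 48*√2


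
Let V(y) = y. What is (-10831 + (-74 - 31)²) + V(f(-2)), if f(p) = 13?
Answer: 207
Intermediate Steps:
(-10831 + (-74 - 31)²) + V(f(-2)) = (-10831 + (-74 - 31)²) + 13 = (-10831 + (-105)²) + 13 = (-10831 + 11025) + 13 = 194 + 13 = 207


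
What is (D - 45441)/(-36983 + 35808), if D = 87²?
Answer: 37872/1175 ≈ 32.232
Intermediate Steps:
D = 7569
(D - 45441)/(-36983 + 35808) = (7569 - 45441)/(-36983 + 35808) = -37872/(-1175) = -37872*(-1/1175) = 37872/1175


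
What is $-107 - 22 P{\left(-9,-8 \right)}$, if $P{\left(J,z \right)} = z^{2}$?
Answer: $-1515$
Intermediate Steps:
$-107 - 22 P{\left(-9,-8 \right)} = -107 - 22 \left(-8\right)^{2} = -107 - 1408 = -1515$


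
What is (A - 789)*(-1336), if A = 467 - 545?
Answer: 1158312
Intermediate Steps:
A = -78
(A - 789)*(-1336) = (-78 - 789)*(-1336) = -867*(-1336) = 1158312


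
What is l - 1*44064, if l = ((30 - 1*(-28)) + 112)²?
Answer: -15164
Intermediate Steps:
l = 28900 (l = ((30 + 28) + 112)² = (58 + 112)² = 170² = 28900)
l - 1*44064 = 28900 - 1*44064 = 28900 - 44064 = -15164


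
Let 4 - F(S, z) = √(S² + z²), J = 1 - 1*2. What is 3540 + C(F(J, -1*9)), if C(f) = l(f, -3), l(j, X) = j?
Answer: 3544 - √82 ≈ 3534.9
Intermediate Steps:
J = -1 (J = 1 - 2 = -1)
F(S, z) = 4 - √(S² + z²)
C(f) = f
3540 + C(F(J, -1*9)) = 3540 + (4 - √((-1)² + (-1*9)²)) = 3540 + (4 - √(1 + (-9)²)) = 3540 + (4 - √(1 + 81)) = 3540 + (4 - √82) = 3544 - √82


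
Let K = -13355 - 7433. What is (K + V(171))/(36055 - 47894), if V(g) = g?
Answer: 20617/11839 ≈ 1.7414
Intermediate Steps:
K = -20788
(K + V(171))/(36055 - 47894) = (-20788 + 171)/(36055 - 47894) = -20617/(-11839) = -20617*(-1/11839) = 20617/11839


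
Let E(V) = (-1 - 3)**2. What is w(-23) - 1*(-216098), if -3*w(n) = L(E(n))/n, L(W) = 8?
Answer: 14910770/69 ≈ 2.1610e+5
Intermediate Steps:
E(V) = 16 (E(V) = (-4)**2 = 16)
w(n) = -8/(3*n)
w(-23) - 1*(-216098) = -8/3/(-23) - 1*(-216098) = -8/3*(-1/23) + 216098 = 8/69 + 216098 = 14910770/69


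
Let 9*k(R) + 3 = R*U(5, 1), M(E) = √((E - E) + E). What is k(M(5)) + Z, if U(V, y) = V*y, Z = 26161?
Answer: 78482/3 + 5*√5/9 ≈ 26162.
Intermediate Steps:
M(E) = √E (M(E) = √(0 + E) = √E)
k(R) = -⅓ + 5*R/9 (k(R) = -⅓ + (R*(5*1))/9 = -⅓ + (R*5)/9 = -⅓ + (5*R)/9 = -⅓ + 5*R/9)
k(M(5)) + Z = (-⅓ + 5*√5/9) + 26161 = 78482/3 + 5*√5/9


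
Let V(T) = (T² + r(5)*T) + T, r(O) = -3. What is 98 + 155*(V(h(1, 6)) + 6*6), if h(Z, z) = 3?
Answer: 6143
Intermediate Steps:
V(T) = T² - 2*T (V(T) = (T² - 3*T) + T = T² - 2*T)
98 + 155*(V(h(1, 6)) + 6*6) = 98 + 155*(3*(-2 + 3) + 6*6) = 98 + 155*(3*1 + 36) = 98 + 155*(3 + 36) = 98 + 155*39 = 98 + 6045 = 6143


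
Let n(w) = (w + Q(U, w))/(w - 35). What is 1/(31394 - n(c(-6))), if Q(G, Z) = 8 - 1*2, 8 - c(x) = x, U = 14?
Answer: 21/659294 ≈ 3.1852e-5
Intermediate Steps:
c(x) = 8 - x
Q(G, Z) = 6 (Q(G, Z) = 8 - 2 = 6)
n(w) = (6 + w)/(-35 + w) (n(w) = (w + 6)/(w - 35) = (6 + w)/(-35 + w))
1/(31394 - n(c(-6))) = 1/(31394 - (6 + (8 - 1*(-6)))/(-35 + (8 - 1*(-6)))) = 1/(31394 - (6 + (8 + 6))/(-35 + (8 + 6))) = 1/(31394 - (6 + 14)/(-35 + 14)) = 1/(31394 - 20/(-21)) = 1/(31394 - (-1)*20/21) = 1/(31394 - 1*(-20/21)) = 1/(31394 + 20/21) = 1/(659294/21) = 21/659294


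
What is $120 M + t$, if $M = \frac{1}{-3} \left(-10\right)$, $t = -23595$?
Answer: $-23195$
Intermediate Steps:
$M = \frac{10}{3}$ ($M = \left(- \frac{1}{3}\right) \left(-10\right) = \frac{10}{3} \approx 3.3333$)
$120 M + t = 120 \cdot \frac{10}{3} - 23595 = 400 - 23595 = -23195$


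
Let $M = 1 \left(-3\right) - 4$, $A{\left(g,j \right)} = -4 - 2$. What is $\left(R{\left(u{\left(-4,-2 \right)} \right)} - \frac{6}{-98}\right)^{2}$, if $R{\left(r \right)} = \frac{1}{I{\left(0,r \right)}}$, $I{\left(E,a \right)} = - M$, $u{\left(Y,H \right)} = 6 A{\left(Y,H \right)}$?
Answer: $\frac{100}{2401} \approx 0.041649$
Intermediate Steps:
$A{\left(g,j \right)} = -6$ ($A{\left(g,j \right)} = -4 - 2 = -6$)
$u{\left(Y,H \right)} = -36$ ($u{\left(Y,H \right)} = 6 \left(-6\right) = -36$)
$M = -7$ ($M = -3 - 4 = -7$)
$I{\left(E,a \right)} = 7$ ($I{\left(E,a \right)} = \left(-1\right) \left(-7\right) = 7$)
$R{\left(r \right)} = \frac{1}{7}$
$\left(R{\left(u{\left(-4,-2 \right)} \right)} - \frac{6}{-98}\right)^{2} = \left(\frac{1}{7} - \frac{6}{-98}\right)^{2} = \left(\frac{1}{7} - - \frac{3}{49}\right)^{2} = \left(\frac{1}{7} + \frac{3}{49}\right)^{2} = \left(\frac{10}{49}\right)^{2} = \frac{100}{2401}$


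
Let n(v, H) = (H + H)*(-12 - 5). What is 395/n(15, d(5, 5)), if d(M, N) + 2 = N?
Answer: -395/102 ≈ -3.8725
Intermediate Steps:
d(M, N) = -2 + N
n(v, H) = -34*H (n(v, H) = (2*H)*(-17) = -34*H)
395/n(15, d(5, 5)) = 395/((-34*(-2 + 5))) = 395/((-34*3)) = 395/(-102) = 395*(-1/102) = -395/102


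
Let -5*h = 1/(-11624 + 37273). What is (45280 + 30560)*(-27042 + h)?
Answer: -52602643581888/25649 ≈ -2.0509e+9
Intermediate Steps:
h = -1/128245 (h = -1/(5*(-11624 + 37273)) = -⅕/25649 = -⅕*1/25649 = -1/128245 ≈ -7.7976e-6)
(45280 + 30560)*(-27042 + h) = (45280 + 30560)*(-27042 - 1/128245) = 75840*(-3468001291/128245) = -52602643581888/25649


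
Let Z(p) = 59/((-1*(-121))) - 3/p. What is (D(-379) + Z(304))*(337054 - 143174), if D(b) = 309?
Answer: 275887095815/4598 ≈ 6.0002e+7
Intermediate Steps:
Z(p) = 59/121 - 3/p
(D(-379) + Z(304))*(337054 - 143174) = (309 + (59/121 - 3/304))*(337054 - 143174) = (309 + (59/121 - 3*1/304))*193880 = (309 + (59/121 - 3/304))*193880 = (309 + 17573/36784)*193880 = (11383829/36784)*193880 = 275887095815/4598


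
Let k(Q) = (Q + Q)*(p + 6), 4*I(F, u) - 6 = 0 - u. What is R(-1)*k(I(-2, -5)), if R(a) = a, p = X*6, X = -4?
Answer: 99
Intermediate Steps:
p = -24 (p = -4*6 = -24)
I(F, u) = 3/2 - u/4 (I(F, u) = 3/2 + (0 - u)/4 = 3/2 + (-u)/4 = 3/2 - u/4)
k(Q) = -36*Q (k(Q) = (Q + Q)*(-24 + 6) = (2*Q)*(-18) = -36*Q)
R(-1)*k(I(-2, -5)) = -(-36)*(3/2 - ¼*(-5)) = -(-36)*(3/2 + 5/4) = -(-36)*11/4 = -1*(-99) = 99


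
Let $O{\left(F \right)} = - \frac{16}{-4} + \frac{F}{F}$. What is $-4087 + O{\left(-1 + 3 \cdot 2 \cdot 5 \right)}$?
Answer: $-4082$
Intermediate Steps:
$O{\left(F \right)} = 5$ ($O{\left(F \right)} = \left(-16\right) \left(- \frac{1}{4}\right) + 1 = 4 + 1 = 5$)
$-4087 + O{\left(-1 + 3 \cdot 2 \cdot 5 \right)} = -4087 + 5 = -4082$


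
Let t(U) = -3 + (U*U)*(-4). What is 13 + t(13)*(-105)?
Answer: 71308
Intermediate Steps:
t(U) = -3 - 4*U² (t(U) = -3 + U²*(-4) = -3 - 4*U²)
13 + t(13)*(-105) = 13 + (-3 - 4*13²)*(-105) = 13 + (-3 - 4*169)*(-105) = 13 + (-3 - 676)*(-105) = 13 - 679*(-105) = 13 + 71295 = 71308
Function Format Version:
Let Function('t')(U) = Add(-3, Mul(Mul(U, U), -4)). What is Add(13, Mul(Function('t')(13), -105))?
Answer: 71308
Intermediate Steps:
Function('t')(U) = Add(-3, Mul(-4, Pow(U, 2))) (Function('t')(U) = Add(-3, Mul(Pow(U, 2), -4)) = Add(-3, Mul(-4, Pow(U, 2))))
Add(13, Mul(Function('t')(13), -105)) = Add(13, Mul(Add(-3, Mul(-4, Pow(13, 2))), -105)) = Add(13, Mul(Add(-3, Mul(-4, 169)), -105)) = Add(13, Mul(Add(-3, -676), -105)) = Add(13, Mul(-679, -105)) = Add(13, 71295) = 71308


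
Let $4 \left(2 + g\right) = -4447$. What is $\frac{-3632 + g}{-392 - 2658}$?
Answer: $\frac{18983}{12200} \approx 1.556$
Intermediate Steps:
$g = - \frac{4455}{4}$ ($g = -2 + \frac{1}{4} \left(-4447\right) = -2 - \frac{4447}{4} = - \frac{4455}{4} \approx -1113.8$)
$\frac{-3632 + g}{-392 - 2658} = \frac{-3632 - \frac{4455}{4}}{-392 - 2658} = - \frac{18983}{4 \left(-3050\right)} = \left(- \frac{18983}{4}\right) \left(- \frac{1}{3050}\right) = \frac{18983}{12200}$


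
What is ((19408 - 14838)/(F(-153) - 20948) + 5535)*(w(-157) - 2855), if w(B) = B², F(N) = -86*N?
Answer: 93960646552/779 ≈ 1.2062e+8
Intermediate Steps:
((19408 - 14838)/(F(-153) - 20948) + 5535)*(w(-157) - 2855) = ((19408 - 14838)/(-86*(-153) - 20948) + 5535)*((-157)² - 2855) = (4570/(13158 - 20948) + 5535)*(24649 - 2855) = (4570/(-7790) + 5535)*21794 = (4570*(-1/7790) + 5535)*21794 = (-457/779 + 5535)*21794 = (4311308/779)*21794 = 93960646552/779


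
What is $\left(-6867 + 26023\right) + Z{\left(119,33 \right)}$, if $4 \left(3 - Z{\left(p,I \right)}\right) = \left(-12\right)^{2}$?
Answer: $19123$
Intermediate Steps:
$Z{\left(p,I \right)} = -33$ ($Z{\left(p,I \right)} = 3 - \frac{\left(-12\right)^{2}}{4} = 3 - 36 = -33$)
$\left(-6867 + 26023\right) + Z{\left(119,33 \right)} = \left(-6867 + 26023\right) - 33 = 19156 - 33 = 19123$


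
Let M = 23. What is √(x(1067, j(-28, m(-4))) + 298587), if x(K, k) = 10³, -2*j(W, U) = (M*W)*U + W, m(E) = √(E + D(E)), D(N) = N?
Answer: √299587 ≈ 547.35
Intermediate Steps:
m(E) = √2*√E (m(E) = √(E + E) = √(2*E) = √2*√E)
j(W, U) = -W/2 - 23*U*W/2 (j(W, U) = -((23*W)*U + W)/2 = -(23*U*W + W)/2 = -(W + 23*U*W)/2 = -W/2 - 23*U*W/2)
x(K, k) = 1000
√(x(1067, j(-28, m(-4))) + 298587) = √(1000 + 298587) = √299587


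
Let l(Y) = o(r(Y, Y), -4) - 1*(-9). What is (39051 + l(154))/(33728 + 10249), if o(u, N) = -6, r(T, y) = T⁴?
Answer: 13018/14659 ≈ 0.88805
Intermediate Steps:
l(Y) = 3 (l(Y) = -6 - 1*(-9) = -6 + 9 = 3)
(39051 + l(154))/(33728 + 10249) = (39051 + 3)/(33728 + 10249) = 39054/43977 = 39054*(1/43977) = 13018/14659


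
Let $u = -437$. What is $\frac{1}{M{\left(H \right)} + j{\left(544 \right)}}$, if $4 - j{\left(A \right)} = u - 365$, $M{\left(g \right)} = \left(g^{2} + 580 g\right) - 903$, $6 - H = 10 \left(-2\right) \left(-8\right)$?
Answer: $- \frac{1}{65701} \approx -1.522 \cdot 10^{-5}$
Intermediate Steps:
$H = -154$ ($H = 6 - 10 \left(-2\right) \left(-8\right) = 6 - \left(-20\right) \left(-8\right) = 6 - 160 = -154$)
$M{\left(g \right)} = -903 + g^{2} + 580 g$
$j{\left(A \right)} = 806$ ($j{\left(A \right)} = 4 - \left(-437 - 365\right) = 4 - -802 = 4 + 802 = 806$)
$\frac{1}{M{\left(H \right)} + j{\left(544 \right)}} = \frac{1}{\left(-903 + \left(-154\right)^{2} + 580 \left(-154\right)\right) + 806} = \frac{1}{\left(-903 + 23716 - 89320\right) + 806} = \frac{1}{-66507 + 806} = \frac{1}{-65701} = - \frac{1}{65701}$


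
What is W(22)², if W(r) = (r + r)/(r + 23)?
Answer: 1936/2025 ≈ 0.95605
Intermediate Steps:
W(r) = 2*r/(23 + r) (W(r) = (2*r)/(23 + r) = 2*r/(23 + r))
W(22)² = (2*22/(23 + 22))² = (2*22/45)² = (2*22*(1/45))² = (44/45)² = 1936/2025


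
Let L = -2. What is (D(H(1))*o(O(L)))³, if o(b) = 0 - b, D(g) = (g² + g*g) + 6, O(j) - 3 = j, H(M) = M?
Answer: -512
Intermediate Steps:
O(j) = 3 + j
D(g) = 6 + 2*g² (D(g) = (g² + g²) + 6 = 2*g² + 6 = 6 + 2*g²)
o(b) = -b
(D(H(1))*o(O(L)))³ = ((6 + 2*1²)*(-(3 - 2)))³ = ((6 + 2*1)*(-1*1))³ = ((6 + 2)*(-1))³ = (8*(-1))³ = (-8)³ = -512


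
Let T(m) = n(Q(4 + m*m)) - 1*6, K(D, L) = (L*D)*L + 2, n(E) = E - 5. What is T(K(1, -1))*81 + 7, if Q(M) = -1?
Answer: -965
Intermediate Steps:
n(E) = -5 + E
K(D, L) = 2 + D*L**2 (K(D, L) = (D*L)*L + 2 = D*L**2 + 2 = 2 + D*L**2)
T(m) = -12 (T(m) = (-5 - 1) - 1*6 = -6 - 6 = -12)
T(K(1, -1))*81 + 7 = -12*81 + 7 = -972 + 7 = -965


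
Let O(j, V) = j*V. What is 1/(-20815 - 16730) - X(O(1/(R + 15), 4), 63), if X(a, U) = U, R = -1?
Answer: -2365336/37545 ≈ -63.000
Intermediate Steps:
O(j, V) = V*j
1/(-20815 - 16730) - X(O(1/(R + 15), 4), 63) = 1/(-20815 - 16730) - 1*63 = 1/(-37545) - 63 = -1/37545 - 63 = -2365336/37545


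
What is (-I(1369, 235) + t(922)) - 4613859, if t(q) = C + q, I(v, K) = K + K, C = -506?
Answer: -4613913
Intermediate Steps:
I(v, K) = 2*K
t(q) = -506 + q
(-I(1369, 235) + t(922)) - 4613859 = (-2*235 + (-506 + 922)) - 4613859 = (-1*470 + 416) - 4613859 = (-470 + 416) - 4613859 = -54 - 4613859 = -4613913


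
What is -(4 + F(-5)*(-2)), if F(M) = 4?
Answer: 4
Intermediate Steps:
-(4 + F(-5)*(-2)) = -(4 + 4*(-2)) = -(4 - 8) = -1*(-4) = 4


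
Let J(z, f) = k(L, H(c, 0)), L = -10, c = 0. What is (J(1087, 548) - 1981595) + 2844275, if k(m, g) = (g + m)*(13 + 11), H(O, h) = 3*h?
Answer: 862440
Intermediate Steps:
k(m, g) = 24*g + 24*m (k(m, g) = (g + m)*24 = 24*g + 24*m)
J(z, f) = -240 (J(z, f) = 24*(3*0) + 24*(-10) = 24*0 - 240 = 0 - 240 = -240)
(J(1087, 548) - 1981595) + 2844275 = (-240 - 1981595) + 2844275 = -1981835 + 2844275 = 862440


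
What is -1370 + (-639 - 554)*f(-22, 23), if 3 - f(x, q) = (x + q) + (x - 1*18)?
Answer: -51476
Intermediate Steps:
f(x, q) = 21 - q - 2*x (f(x, q) = 3 - ((x + q) + (x - 1*18)) = 3 - ((q + x) + (x - 18)) = 3 - ((q + x) + (-18 + x)) = 3 - (-18 + q + 2*x) = 3 + (18 - q - 2*x) = 21 - q - 2*x)
-1370 + (-639 - 554)*f(-22, 23) = -1370 + (-639 - 554)*(21 - 1*23 - 2*(-22)) = -1370 - 1193*(21 - 23 + 44) = -1370 - 1193*42 = -1370 - 50106 = -51476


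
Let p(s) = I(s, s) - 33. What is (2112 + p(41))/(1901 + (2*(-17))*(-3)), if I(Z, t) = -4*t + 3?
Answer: 1918/2003 ≈ 0.95756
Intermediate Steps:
I(Z, t) = 3 - 4*t
p(s) = -30 - 4*s (p(s) = (3 - 4*s) - 33 = -30 - 4*s)
(2112 + p(41))/(1901 + (2*(-17))*(-3)) = (2112 + (-30 - 4*41))/(1901 + (2*(-17))*(-3)) = (2112 + (-30 - 164))/(1901 - 34*(-3)) = (2112 - 194)/(1901 + 102) = 1918/2003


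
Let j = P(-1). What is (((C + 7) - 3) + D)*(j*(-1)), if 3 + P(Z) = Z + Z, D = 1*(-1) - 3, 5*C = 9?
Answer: 9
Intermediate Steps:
C = 9/5 (C = (⅕)*9 = 9/5 ≈ 1.8000)
D = -4 (D = -1 - 3 = -4)
P(Z) = -3 + 2*Z (P(Z) = -3 + (Z + Z) = -3 + 2*Z)
j = -5 (j = -3 + 2*(-1) = -3 - 2 = -5)
(((C + 7) - 3) + D)*(j*(-1)) = (((9/5 + 7) - 3) - 4)*(-5*(-1)) = ((44/5 - 3) - 4)*5 = (29/5 - 4)*5 = (9/5)*5 = 9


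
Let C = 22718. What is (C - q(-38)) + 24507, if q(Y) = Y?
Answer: 47263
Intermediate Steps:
(C - q(-38)) + 24507 = (22718 - 1*(-38)) + 24507 = (22718 + 38) + 24507 = 22756 + 24507 = 47263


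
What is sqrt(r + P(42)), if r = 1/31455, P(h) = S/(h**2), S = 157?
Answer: sqrt(1918443945)/146790 ≈ 0.29839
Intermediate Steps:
P(h) = 157/h**2 (P(h) = 157/(h**2) = 157/h**2)
r = 1/31455 ≈ 3.1791e-5
sqrt(r + P(42)) = sqrt(1/31455 + 157/42**2) = sqrt(1/31455 + 157*(1/1764)) = sqrt(1/31455 + 157/1764) = sqrt(548911/6165180) = sqrt(1918443945)/146790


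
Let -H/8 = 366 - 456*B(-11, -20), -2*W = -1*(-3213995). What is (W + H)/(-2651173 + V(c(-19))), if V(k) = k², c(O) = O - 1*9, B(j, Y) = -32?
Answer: 3453323/5300778 ≈ 0.65147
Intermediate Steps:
W = -3213995/2 (W = -(-1)*(-3213995)/2 = -½*3213995 = -3213995/2 ≈ -1.6070e+6)
c(O) = -9 + O (c(O) = O - 9 = -9 + O)
H = -119664 (H = -8*(366 - 456*(-32)) = -8*(366 + 14592) = -8*14958 = -119664)
(W + H)/(-2651173 + V(c(-19))) = (-3213995/2 - 119664)/(-2651173 + (-9 - 19)²) = -3453323/(2*(-2651173 + (-28)²)) = -3453323/(2*(-2651173 + 784)) = -3453323/2/(-2650389) = -3453323/2*(-1/2650389) = 3453323/5300778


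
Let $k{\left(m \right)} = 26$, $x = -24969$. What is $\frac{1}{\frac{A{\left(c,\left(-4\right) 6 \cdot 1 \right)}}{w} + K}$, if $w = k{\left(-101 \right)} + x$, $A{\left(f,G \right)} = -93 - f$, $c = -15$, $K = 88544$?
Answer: $\frac{24943}{2208553070} \approx 1.1294 \cdot 10^{-5}$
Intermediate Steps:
$w = -24943$ ($w = 26 - 24969 = -24943$)
$\frac{1}{\frac{A{\left(c,\left(-4\right) 6 \cdot 1 \right)}}{w} + K} = \frac{1}{\frac{-93 - -15}{-24943} + 88544} = \frac{1}{\left(-93 + 15\right) \left(- \frac{1}{24943}\right) + 88544} = \frac{1}{\left(-78\right) \left(- \frac{1}{24943}\right) + 88544} = \frac{1}{\frac{78}{24943} + 88544} = \frac{1}{\frac{2208553070}{24943}} = \frac{24943}{2208553070}$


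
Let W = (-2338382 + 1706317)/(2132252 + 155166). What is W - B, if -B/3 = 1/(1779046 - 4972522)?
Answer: -48059315957/173924154404 ≈ -0.27632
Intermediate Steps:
W = -90295/326774 (W = -632065/2287418 = -632065*1/2287418 = -90295/326774 ≈ -0.27632)
B = 1/1064492 (B = -3/(1779046 - 4972522) = -3/(-3193476) = -3*(-1/3193476) = 1/1064492 ≈ 9.3942e-7)
W - B = -90295/326774 - 1*1/1064492 = -90295/326774 - 1/1064492 = -48059315957/173924154404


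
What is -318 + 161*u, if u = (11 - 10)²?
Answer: -157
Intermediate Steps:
u = 1 (u = 1² = 1)
-318 + 161*u = -318 + 161*1 = -318 + 161 = -157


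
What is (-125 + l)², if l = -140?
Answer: 70225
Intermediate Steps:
(-125 + l)² = (-125 - 140)² = (-265)² = 70225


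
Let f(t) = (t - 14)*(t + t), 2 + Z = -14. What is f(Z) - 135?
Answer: 825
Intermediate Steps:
Z = -16 (Z = -2 - 14 = -16)
f(t) = 2*t*(-14 + t) (f(t) = (-14 + t)*(2*t) = 2*t*(-14 + t))
f(Z) - 135 = 2*(-16)*(-14 - 16) - 135 = 2*(-16)*(-30) - 135 = 960 - 135 = 825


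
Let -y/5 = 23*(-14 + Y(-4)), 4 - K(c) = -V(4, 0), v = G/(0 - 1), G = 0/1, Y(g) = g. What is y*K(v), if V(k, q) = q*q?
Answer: 8280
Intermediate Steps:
G = 0 (G = 0*1 = 0)
V(k, q) = q²
v = 0 (v = 0/(0 - 1) = 0/(-1) = 0*(-1) = 0)
K(c) = 4 (K(c) = 4 - (-1)*0² = 4 - (-1)*0 = 4 - 1*0 = 4 + 0 = 4)
y = 2070 (y = -115*(-14 - 4) = -115*(-18) = -5*(-414) = 2070)
y*K(v) = 2070*4 = 8280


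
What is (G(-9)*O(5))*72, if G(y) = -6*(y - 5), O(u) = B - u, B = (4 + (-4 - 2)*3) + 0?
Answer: -114912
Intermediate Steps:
B = -14 (B = (4 - 6*3) + 0 = (4 - 18) + 0 = -14 + 0 = -14)
O(u) = -14 - u
G(y) = 30 - 6*y (G(y) = -6*(-5 + y) = 30 - 6*y)
(G(-9)*O(5))*72 = ((30 - 6*(-9))*(-14 - 1*5))*72 = ((30 + 54)*(-14 - 5))*72 = (84*(-19))*72 = -1596*72 = -114912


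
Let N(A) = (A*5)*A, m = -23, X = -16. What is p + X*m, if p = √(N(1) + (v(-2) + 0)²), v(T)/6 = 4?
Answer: 368 + √581 ≈ 392.10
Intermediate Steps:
v(T) = 24 (v(T) = 6*4 = 24)
N(A) = 5*A² (N(A) = (5*A)*A = 5*A²)
p = √581 (p = √(5*1² + (24 + 0)²) = √(5*1 + 24²) = √(5 + 576) = √581 ≈ 24.104)
p + X*m = √581 - 16*(-23) = √581 + 368 = 368 + √581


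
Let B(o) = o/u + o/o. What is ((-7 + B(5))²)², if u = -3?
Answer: 279841/81 ≈ 3454.8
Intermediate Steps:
B(o) = 1 - o/3 (B(o) = o/(-3) + o/o = o*(-⅓) + 1 = -o/3 + 1 = 1 - o/3)
((-7 + B(5))²)² = ((-7 + (1 - ⅓*5))²)² = ((-7 + (1 - 5/3))²)² = ((-7 - ⅔)²)² = ((-23/3)²)² = (529/9)² = 279841/81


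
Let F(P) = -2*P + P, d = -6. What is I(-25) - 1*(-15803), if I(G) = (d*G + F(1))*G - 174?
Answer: 11904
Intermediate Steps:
F(P) = -P
I(G) = -174 + G*(-1 - 6*G) (I(G) = (-6*G - 1*1)*G - 174 = (-6*G - 1)*G - 174 = (-1 - 6*G)*G - 174 = G*(-1 - 6*G) - 174 = -174 + G*(-1 - 6*G))
I(-25) - 1*(-15803) = (-174 - 1*(-25) - 6*(-25)²) - 1*(-15803) = (-174 + 25 - 6*625) + 15803 = (-174 + 25 - 3750) + 15803 = -3899 + 15803 = 11904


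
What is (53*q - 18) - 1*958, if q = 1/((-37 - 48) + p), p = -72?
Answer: -153285/157 ≈ -976.34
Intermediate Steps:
q = -1/157 (q = 1/((-37 - 48) - 72) = 1/(-85 - 72) = 1/(-157) = -1/157 ≈ -0.0063694)
(53*q - 18) - 1*958 = (53*(-1/157) - 18) - 1*958 = (-53/157 - 18) - 958 = -2879/157 - 958 = -153285/157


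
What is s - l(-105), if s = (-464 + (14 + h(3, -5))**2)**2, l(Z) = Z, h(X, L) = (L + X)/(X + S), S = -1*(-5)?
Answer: 19378081/256 ≈ 75696.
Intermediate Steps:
S = 5
h(X, L) = (L + X)/(5 + X) (h(X, L) = (L + X)/(X + 5) = (L + X)/(5 + X))
s = 19351201/256 (s = (-464 + (14 + (-5 + 3)/(5 + 3))**2)**2 = (-464 + (14 - 2/8)**2)**2 = (-464 + (14 + (1/8)*(-2))**2)**2 = (-464 + (14 - 1/4)**2)**2 = (-464 + (55/4)**2)**2 = (-464 + 3025/16)**2 = (-4399/16)**2 = 19351201/256 ≈ 75591.)
s - l(-105) = 19351201/256 - 1*(-105) = 19351201/256 + 105 = 19378081/256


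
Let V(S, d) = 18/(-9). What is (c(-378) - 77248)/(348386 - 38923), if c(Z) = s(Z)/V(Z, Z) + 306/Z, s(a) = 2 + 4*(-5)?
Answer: -1622036/6498723 ≈ -0.24959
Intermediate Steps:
V(S, d) = -2 (V(S, d) = 18*(-⅑) = -2)
s(a) = -18 (s(a) = 2 - 20 = -18)
c(Z) = 9 + 306/Z (c(Z) = -18/(-2) + 306/Z = -18*(-½) + 306/Z = 9 + 306/Z)
(c(-378) - 77248)/(348386 - 38923) = ((9 + 306/(-378)) - 77248)/(348386 - 38923) = ((9 + 306*(-1/378)) - 77248)/309463 = ((9 - 17/21) - 77248)*(1/309463) = (172/21 - 77248)*(1/309463) = -1622036/21*1/309463 = -1622036/6498723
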